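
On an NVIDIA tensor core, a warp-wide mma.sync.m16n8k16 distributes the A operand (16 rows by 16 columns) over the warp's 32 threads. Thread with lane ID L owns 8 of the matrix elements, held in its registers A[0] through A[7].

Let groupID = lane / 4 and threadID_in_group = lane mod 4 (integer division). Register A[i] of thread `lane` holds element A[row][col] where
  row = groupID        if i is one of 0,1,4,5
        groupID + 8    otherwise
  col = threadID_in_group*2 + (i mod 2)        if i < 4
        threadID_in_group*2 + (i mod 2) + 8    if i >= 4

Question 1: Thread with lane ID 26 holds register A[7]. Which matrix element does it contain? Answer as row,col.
14,13

lane 26: g=6 (26/4), t=2 (26%4)
i=7: r=6+8=14, c=2*2+1+8=13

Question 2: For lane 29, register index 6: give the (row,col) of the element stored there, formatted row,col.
lane 29⇒29/4=7, 29 mod 4=1
i=6  r:7+8⇒15  c:2·1+0+8⇒10

15,10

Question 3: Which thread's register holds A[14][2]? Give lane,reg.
r: 14->gid=6,r8=1  c: 2->c8=0,tid=1,i&1=0
L=6*4+1=25  i=0*4+1*2+0=2

25,2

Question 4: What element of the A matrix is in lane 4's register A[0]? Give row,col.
1,0

4: g=1,t=0
[0] (1+0,0*2+0+0) = (1,0)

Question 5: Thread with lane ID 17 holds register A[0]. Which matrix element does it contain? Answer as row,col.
lane 17=>17/4=4, 17 mod 4=1
i=0  r:4+0=>4  c:2·1+0+0=>2

4,2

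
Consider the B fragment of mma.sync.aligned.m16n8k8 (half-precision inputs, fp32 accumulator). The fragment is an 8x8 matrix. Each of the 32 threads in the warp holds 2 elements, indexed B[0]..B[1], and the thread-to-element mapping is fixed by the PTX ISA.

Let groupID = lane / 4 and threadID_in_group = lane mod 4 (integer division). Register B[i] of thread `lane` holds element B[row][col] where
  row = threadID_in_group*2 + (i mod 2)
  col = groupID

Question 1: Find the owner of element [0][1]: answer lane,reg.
4,0

c: 1->gid=1  r: 0->tid=0,i&1=0
L=1*4+0=4  i=0=0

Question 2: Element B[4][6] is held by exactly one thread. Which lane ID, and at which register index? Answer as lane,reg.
c: 6->gid=6  r: 4->tid=2,i&1=0
L=6*4+2=26  i=0=0

26,0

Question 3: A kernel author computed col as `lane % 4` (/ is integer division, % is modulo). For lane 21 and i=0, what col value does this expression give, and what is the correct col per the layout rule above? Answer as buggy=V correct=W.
buggy=1 correct=5

`lane % 4`[21,0]→1
lane 21→21/4=5, 21 mod 4=1
i=0  r:2·1+0→2  c:5
col: 1 vs 5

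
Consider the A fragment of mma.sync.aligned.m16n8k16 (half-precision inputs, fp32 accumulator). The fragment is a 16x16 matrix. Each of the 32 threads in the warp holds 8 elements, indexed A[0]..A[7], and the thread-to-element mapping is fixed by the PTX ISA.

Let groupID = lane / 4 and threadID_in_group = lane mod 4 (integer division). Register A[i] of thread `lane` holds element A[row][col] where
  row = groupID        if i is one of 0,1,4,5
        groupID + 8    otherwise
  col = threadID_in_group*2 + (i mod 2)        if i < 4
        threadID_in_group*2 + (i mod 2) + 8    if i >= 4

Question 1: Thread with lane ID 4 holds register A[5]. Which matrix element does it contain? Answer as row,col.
1,9

4: grp=1,tig=0
[5] (1+0,0*2+1+8) = (1,9)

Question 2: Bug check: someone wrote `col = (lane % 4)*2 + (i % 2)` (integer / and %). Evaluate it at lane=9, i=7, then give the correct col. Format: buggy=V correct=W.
`(lane % 4)*2 + (i % 2)`[9,7]->3
lane 9: gid=2 (9/4), tid=1 (9%4)
i=7: r=2+8=10, c=1*2+1+8=11
col: 3 vs 11

buggy=3 correct=11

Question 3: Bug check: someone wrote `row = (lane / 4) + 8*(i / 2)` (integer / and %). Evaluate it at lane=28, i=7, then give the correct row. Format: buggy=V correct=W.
buggy=31 correct=15

`(lane / 4) + 8*(i / 2)`[28,7]→31
L=28→G=28>>2=7, T=28&3=0
[7]→row 7+8=15  col 0·2+1+8=9
row: 31 vs 15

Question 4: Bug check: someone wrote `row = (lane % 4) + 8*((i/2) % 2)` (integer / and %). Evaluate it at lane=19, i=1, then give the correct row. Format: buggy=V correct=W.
buggy=3 correct=4

`(lane % 4) + 8*((i/2) % 2)`[19,1]→3
lane 19→19/4=4, 19 mod 4=3
i=1  r:4+0→4  c:2·3+1+0→7
row: 3 vs 4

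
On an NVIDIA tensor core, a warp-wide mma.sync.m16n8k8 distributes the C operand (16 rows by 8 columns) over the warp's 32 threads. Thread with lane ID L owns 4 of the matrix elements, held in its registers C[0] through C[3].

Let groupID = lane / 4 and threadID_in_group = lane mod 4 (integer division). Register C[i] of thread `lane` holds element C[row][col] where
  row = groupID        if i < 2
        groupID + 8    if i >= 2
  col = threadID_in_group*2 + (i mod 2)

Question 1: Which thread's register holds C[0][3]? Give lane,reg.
1,1

r=0->g=0,rb=0  c=3->t=1,b0=1
L=0*4+1=1  i=0*2+1=1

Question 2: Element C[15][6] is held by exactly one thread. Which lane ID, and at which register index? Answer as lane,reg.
r: 15->gid=7,r8=1  c: 6->tid=3,i&1=0
L=7*4+3=31  i=1*2+0=2

31,2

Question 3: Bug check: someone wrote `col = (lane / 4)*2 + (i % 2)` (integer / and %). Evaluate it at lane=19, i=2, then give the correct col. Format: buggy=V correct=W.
`(lane / 4)*2 + (i % 2)`[19,2]->8
L=19->gid=19>>2=4, tid=19&3=3
[2]->row 4+8=12  col 3·2+0=6
col: 8 vs 6

buggy=8 correct=6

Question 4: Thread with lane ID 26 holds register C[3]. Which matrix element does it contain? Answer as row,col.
14,5

26: g=6,t=2
[3] (6+8,2*2+1) = (14,5)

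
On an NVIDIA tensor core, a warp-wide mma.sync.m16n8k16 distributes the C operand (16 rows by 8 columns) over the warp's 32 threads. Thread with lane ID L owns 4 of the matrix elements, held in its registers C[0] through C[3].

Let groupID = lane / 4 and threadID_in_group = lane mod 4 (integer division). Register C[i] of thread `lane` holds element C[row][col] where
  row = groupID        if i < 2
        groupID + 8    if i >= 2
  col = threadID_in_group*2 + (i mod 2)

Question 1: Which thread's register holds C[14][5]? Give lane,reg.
26,3

r=14->g=6,rb=1  c=5->t=2,b0=1
L=6*4+2=26  i=1*2+1=3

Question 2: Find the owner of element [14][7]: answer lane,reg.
r=14→G=6,rhi=1  c=7→T=3,p=1
L=6*4+3=27  i=1*2+1=3

27,3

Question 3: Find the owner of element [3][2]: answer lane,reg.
r:3=>grp=3,rB=0  c:2=>tig=1,lo=0
L=3*4+1=13  i=0*2+0=0

13,0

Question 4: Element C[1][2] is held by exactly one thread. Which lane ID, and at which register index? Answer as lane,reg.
5,0

r=1->g=1,rb=0  c=2->t=1,b0=0
L=1*4+1=5  i=0*2+0=0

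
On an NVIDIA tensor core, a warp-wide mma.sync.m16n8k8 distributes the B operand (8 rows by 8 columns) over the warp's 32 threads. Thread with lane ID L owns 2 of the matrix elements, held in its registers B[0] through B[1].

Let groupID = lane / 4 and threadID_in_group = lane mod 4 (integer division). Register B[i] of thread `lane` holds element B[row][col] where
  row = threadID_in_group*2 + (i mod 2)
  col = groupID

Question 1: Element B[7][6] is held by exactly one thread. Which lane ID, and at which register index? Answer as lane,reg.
c=6⇒gr=6  r=7⇒th=3,odd=1
L=6*4+3=27  i=1=1

27,1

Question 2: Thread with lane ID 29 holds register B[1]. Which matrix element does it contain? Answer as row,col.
lane 29: G=7 (29/4), T=1 (29%4)
i=1: r=1*2+1=3, c=G=7

3,7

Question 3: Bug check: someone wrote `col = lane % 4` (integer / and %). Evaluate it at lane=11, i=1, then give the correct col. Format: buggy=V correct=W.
`lane % 4`[11,1]->3
lane 11->11/4=2, 11 mod 4=3
i=1  r:2·3+1->7  c:2
col: 3 vs 2

buggy=3 correct=2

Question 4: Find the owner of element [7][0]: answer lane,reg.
c=0->g=0  r=7->t=3,b0=1
L=0*4+3=3  i=1=1

3,1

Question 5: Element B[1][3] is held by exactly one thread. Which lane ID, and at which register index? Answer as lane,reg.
12,1

c: 3->gid=3  r: 1->tid=0,i&1=1
L=3*4+0=12  i=1=1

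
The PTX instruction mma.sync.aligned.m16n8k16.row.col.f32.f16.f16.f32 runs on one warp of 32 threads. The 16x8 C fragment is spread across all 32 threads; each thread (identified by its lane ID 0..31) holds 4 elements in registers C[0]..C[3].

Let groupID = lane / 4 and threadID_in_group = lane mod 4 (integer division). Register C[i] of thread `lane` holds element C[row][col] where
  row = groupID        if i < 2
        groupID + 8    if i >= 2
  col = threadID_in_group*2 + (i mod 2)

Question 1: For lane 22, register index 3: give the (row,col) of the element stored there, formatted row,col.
13,5

lane 22: grp=5 (22/4), tig=2 (22%4)
i=3: r=5+8=13, c=2*2+1=5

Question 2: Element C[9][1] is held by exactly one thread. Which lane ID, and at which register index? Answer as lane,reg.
4,3

r: 9->gid=1,r8=1  c: 1->tid=0,i&1=1
L=1*4+0=4  i=1*2+1=3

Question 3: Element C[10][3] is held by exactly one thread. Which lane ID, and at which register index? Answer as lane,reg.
r: 10->gid=2,r8=1  c: 3->tid=1,i&1=1
L=2*4+1=9  i=1*2+1=3

9,3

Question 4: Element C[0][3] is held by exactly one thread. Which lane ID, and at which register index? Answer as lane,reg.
r: 0->gid=0,r8=0  c: 3->tid=1,i&1=1
L=0*4+1=1  i=0*2+1=1

1,1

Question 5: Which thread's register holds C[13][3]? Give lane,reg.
r=13⇒gr=5,Rb=1  c=3⇒th=1,odd=1
L=5*4+1=21  i=1*2+1=3

21,3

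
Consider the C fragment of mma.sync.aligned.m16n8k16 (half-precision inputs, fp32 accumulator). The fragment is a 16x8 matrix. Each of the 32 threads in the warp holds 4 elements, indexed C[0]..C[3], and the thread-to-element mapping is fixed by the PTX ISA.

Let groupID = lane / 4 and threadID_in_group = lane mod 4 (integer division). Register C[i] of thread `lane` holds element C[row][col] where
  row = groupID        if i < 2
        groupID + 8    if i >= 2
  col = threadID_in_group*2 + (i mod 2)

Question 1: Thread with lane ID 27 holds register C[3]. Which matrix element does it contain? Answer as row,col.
lane 27→27/4=6, 27 mod 4=3
i=3  r:6+8→14  c:2·3+1→7

14,7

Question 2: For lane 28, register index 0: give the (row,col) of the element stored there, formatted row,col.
7,0

lane 28: g=7 (28/4), t=0 (28%4)
i=0: r=7+0=7, c=0*2+0=0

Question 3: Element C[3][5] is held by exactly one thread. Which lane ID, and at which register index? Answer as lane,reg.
14,1

r:3=>grp=3,rB=0  c:5=>tig=2,lo=1
L=3*4+2=14  i=0*2+1=1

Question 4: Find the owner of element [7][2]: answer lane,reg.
29,0

r:7=>grp=7,rB=0  c:2=>tig=1,lo=0
L=7*4+1=29  i=0*2+0=0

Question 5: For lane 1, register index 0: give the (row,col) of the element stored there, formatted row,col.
0,2

1: gid=0,tid=1
[0] (0+0,1*2+0) = (0,2)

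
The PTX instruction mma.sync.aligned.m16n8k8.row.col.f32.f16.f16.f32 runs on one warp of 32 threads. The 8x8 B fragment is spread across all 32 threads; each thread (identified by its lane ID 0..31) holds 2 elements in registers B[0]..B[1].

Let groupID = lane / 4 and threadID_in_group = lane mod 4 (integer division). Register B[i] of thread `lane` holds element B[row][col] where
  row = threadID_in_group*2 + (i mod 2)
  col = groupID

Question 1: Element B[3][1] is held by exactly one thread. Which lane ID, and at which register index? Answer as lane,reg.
5,1

c=1→G=1  r=3→T=1,p=1
L=1*4+1=5  i=1=1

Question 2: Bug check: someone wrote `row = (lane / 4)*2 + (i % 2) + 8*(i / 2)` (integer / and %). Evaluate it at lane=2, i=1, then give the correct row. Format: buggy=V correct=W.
buggy=1 correct=5

`(lane / 4)*2 + (i % 2) + 8*(i / 2)`[2,1]->1
2: gid=0,tid=2
[1] (2*2+1,0) = (5,0)
row: 1 vs 5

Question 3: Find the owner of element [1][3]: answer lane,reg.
12,1

c: 3->gid=3  r: 1->tid=0,i&1=1
L=3*4+0=12  i=1=1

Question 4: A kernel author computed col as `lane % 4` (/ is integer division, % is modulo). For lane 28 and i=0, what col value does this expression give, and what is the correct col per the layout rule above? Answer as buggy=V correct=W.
buggy=0 correct=7

`lane % 4`[28,0]=>0
28: grp=7,tig=0
[0] (0*2+0,7) = (0,7)
col: 0 vs 7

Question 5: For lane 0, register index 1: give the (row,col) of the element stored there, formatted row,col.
lane 0: g=0 (0/4), t=0 (0%4)
i=1: r=0*2+1=1, c=g=0

1,0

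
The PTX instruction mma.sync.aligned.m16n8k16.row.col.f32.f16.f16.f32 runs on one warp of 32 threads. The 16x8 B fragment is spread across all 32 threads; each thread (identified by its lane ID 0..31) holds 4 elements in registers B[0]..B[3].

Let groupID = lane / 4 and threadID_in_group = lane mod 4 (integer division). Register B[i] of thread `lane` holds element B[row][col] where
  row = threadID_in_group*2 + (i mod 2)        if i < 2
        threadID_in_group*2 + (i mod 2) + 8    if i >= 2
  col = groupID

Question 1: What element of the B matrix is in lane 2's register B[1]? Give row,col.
5,0

lane 2: gr=0 (2/4), th=2 (2%4)
i=1: r=2*2+1+0=5, c=gr=0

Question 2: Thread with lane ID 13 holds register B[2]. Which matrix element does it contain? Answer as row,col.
lane 13->13/4=3, 13 mod 4=1
i=2  r:2·1+0+8->10  c:3

10,3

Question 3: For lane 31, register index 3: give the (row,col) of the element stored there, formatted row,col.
lane 31=>31/4=7, 31 mod 4=3
i=3  r:2·3+1+8=>15  c:7

15,7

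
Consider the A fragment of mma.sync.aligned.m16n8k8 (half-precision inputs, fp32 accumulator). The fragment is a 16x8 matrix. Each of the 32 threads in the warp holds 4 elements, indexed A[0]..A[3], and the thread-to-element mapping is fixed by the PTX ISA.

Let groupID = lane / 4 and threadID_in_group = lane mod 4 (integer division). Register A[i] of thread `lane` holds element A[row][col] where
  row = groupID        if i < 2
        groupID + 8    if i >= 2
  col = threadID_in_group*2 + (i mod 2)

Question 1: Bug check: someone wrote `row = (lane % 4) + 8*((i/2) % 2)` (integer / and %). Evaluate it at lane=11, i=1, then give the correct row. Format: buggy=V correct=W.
`(lane % 4) + 8*((i/2) % 2)`[11,1]→3
L=11→G=11>>2=2, T=11&3=3
[1]→row 2+0=2  col 3·2+1=7
row: 3 vs 2

buggy=3 correct=2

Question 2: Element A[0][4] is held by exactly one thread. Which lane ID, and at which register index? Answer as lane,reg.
r=0->g=0,rb=0  c=4->t=2,b0=0
L=0*4+2=2  i=0*2+0=0

2,0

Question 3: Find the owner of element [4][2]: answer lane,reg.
r=4→G=4,rhi=0  c=2→T=1,p=0
L=4*4+1=17  i=0*2+0=0

17,0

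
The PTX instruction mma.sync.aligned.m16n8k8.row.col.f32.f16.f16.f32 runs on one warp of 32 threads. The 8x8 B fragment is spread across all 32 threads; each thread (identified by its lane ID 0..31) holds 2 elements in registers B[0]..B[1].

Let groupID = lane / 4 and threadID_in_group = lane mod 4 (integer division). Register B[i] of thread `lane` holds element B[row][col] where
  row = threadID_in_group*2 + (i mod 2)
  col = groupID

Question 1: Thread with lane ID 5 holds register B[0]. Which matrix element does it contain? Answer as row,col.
lane 5=>5/4=1, 5 mod 4=1
i=0  r:2·1+0=>2  c:1

2,1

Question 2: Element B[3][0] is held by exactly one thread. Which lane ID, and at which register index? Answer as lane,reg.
c: 0->gid=0  r: 3->tid=1,i&1=1
L=0*4+1=1  i=1=1

1,1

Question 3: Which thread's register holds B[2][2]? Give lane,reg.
c: 2->gid=2  r: 2->tid=1,i&1=0
L=2*4+1=9  i=0=0

9,0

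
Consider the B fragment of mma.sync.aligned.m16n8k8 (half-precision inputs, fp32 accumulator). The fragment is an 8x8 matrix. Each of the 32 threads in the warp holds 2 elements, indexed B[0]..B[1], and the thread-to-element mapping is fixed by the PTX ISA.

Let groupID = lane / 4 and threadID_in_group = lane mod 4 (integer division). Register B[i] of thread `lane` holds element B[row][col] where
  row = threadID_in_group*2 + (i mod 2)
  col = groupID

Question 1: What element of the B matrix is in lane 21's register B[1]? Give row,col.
3,5

21: gid=5,tid=1
[1] (1*2+1,5) = (3,5)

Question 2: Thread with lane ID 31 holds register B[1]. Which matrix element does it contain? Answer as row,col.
7,7

lane 31: gid=7 (31/4), tid=3 (31%4)
i=1: r=3*2+1=7, c=gid=7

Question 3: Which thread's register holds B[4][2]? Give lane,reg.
c: 2->gid=2  r: 4->tid=2,i&1=0
L=2*4+2=10  i=0=0

10,0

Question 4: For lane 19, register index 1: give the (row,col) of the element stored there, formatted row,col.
7,4

19: g=4,t=3
[1] (3*2+1,4) = (7,4)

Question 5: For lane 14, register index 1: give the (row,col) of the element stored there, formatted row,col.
5,3

lane 14->14/4=3, 14 mod 4=2
i=1  r:2·2+1->5  c:3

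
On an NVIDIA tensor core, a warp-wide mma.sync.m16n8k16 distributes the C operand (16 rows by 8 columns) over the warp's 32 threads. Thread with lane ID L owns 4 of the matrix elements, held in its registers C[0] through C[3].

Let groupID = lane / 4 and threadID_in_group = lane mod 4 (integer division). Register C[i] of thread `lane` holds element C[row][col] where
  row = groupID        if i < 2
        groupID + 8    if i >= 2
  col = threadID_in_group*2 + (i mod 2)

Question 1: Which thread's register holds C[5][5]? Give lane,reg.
22,1

r=5->g=5,rb=0  c=5->t=2,b0=1
L=5*4+2=22  i=0*2+1=1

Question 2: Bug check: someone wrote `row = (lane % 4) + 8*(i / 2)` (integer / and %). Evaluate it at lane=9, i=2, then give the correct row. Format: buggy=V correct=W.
`(lane % 4) + 8*(i / 2)`[9,2]⇒9
lane 9⇒9/4=2, 9 mod 4=1
i=2  r:2+8⇒10  c:2·1+0⇒2
row: 9 vs 10

buggy=9 correct=10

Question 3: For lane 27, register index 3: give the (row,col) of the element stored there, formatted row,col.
27: grp=6,tig=3
[3] (6+8,3*2+1) = (14,7)

14,7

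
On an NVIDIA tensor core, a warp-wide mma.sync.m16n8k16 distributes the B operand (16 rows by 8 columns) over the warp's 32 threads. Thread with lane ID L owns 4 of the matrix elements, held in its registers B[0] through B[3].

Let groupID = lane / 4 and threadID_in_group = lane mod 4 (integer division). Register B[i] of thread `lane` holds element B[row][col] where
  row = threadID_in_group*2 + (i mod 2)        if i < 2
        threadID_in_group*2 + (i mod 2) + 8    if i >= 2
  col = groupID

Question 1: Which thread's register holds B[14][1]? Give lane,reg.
7,2

c=1->g=1  r=14->rb=1,t=3,b0=0
L=1*4+3=7  i=1*2+0=2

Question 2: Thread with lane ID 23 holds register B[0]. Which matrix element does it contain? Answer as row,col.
6,5

L=23→G=23>>2=5, T=23&3=3
[0]→row 3·2+0+0=6  col G=5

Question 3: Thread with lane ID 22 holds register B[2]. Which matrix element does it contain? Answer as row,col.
12,5

L=22⇒gr=22>>2=5, th=22&3=2
[2]⇒row 2·2+0+8=12  col gr=5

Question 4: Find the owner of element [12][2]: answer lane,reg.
10,2

c=2→G=2  r=12→rhi=1,T=2,p=0
L=2*4+2=10  i=1*2+0=2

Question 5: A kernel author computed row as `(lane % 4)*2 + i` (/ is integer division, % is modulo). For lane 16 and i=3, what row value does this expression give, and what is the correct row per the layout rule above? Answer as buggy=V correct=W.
buggy=3 correct=9

`(lane % 4)*2 + i`[16,3]=>3
L=16=>grp=16>>2=4, tig=16&3=0
[3]=>row 0·2+1+8=9  col grp=4
row: 3 vs 9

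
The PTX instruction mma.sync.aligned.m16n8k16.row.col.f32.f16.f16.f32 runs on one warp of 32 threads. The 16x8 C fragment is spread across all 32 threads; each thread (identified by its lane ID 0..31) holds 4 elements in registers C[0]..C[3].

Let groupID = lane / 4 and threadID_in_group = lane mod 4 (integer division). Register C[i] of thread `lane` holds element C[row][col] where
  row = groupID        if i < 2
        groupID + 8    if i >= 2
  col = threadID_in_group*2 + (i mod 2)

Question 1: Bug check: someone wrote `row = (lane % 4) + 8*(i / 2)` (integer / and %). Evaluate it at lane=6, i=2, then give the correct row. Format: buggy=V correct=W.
buggy=10 correct=9

`(lane % 4) + 8*(i / 2)`[6,2]->10
lane 6->6/4=1, 6 mod 4=2
i=2  r:1+8->9  c:2·2+0->4
row: 10 vs 9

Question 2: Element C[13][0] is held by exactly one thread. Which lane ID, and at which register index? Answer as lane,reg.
r=13->g=5,rb=1  c=0->t=0,b0=0
L=5*4+0=20  i=1*2+0=2

20,2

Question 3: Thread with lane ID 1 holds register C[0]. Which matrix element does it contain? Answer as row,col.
0,2

L=1→G=1>>2=0, T=1&3=1
[0]→row 0+0=0  col 1·2+0=2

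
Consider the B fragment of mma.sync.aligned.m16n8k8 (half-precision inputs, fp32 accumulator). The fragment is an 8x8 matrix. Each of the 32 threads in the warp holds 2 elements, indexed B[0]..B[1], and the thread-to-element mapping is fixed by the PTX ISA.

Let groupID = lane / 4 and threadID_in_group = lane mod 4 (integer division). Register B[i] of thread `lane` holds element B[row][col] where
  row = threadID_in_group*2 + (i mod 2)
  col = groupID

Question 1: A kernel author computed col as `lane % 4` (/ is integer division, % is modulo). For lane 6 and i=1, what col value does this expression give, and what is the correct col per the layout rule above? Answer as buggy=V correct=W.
`lane % 4`[6,1]=>2
L=6=>grp=6>>2=1, tig=6&3=2
[1]=>row 2·2+1=5  col grp=1
col: 2 vs 1

buggy=2 correct=1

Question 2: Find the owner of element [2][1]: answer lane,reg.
5,0

c=1⇒gr=1  r=2⇒th=1,odd=0
L=1*4+1=5  i=0=0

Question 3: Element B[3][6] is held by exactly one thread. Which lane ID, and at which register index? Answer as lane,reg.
c:6=>grp=6  r:3=>tig=1,lo=1
L=6*4+1=25  i=1=1

25,1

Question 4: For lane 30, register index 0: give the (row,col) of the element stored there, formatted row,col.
lane 30: gr=7 (30/4), th=2 (30%4)
i=0: r=2*2+0=4, c=gr=7

4,7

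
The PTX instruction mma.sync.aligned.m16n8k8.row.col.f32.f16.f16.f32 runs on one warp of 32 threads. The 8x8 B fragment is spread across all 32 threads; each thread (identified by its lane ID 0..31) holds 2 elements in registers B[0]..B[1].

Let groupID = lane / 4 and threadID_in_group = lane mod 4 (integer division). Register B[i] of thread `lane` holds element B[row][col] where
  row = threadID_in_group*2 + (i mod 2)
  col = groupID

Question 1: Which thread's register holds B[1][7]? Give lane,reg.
c:7=>grp=7  r:1=>tig=0,lo=1
L=7*4+0=28  i=1=1

28,1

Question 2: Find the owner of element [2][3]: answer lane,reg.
c:3=>grp=3  r:2=>tig=1,lo=0
L=3*4+1=13  i=0=0

13,0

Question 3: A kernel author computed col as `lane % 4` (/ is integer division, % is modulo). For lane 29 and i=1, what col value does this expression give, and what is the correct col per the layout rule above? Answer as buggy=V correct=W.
buggy=1 correct=7

`lane % 4`[29,1]->1
29: g=7,t=1
[1] (1*2+1,7) = (3,7)
col: 1 vs 7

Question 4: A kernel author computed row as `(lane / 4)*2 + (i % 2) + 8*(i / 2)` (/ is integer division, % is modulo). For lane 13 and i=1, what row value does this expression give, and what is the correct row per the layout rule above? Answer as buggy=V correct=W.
buggy=7 correct=3

`(lane / 4)*2 + (i % 2) + 8*(i / 2)`[13,1]->7
lane 13->13/4=3, 13 mod 4=1
i=1  r:2·1+1->3  c:3
row: 7 vs 3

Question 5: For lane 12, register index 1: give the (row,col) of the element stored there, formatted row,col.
12: gid=3,tid=0
[1] (0*2+1,3) = (1,3)

1,3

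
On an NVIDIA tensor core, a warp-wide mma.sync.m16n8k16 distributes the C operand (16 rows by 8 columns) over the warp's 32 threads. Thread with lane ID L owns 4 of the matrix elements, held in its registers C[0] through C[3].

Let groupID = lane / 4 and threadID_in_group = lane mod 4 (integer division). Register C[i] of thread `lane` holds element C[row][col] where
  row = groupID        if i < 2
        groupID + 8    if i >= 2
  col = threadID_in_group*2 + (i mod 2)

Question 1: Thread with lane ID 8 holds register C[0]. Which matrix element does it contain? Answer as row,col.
2,0

L=8->gid=8>>2=2, tid=8&3=0
[0]->row 2+0=2  col 0·2+0=0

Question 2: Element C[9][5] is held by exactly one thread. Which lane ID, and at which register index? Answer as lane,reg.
6,3

r=9->g=1,rb=1  c=5->t=2,b0=1
L=1*4+2=6  i=1*2+1=3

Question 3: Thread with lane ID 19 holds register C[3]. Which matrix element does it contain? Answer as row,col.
L=19⇒gr=19>>2=4, th=19&3=3
[3]⇒row 4+8=12  col 3·2+1=7

12,7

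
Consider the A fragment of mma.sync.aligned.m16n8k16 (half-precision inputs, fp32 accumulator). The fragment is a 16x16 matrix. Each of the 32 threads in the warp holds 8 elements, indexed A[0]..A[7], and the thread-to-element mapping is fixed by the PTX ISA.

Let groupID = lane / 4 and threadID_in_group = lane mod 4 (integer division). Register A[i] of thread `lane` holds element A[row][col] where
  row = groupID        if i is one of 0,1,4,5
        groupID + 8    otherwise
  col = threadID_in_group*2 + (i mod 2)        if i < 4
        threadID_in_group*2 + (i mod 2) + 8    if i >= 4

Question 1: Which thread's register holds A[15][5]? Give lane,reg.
30,3

r=15⇒gr=7,Rb=1  c=5⇒Cb=0,th=2,odd=1
L=7*4+2=30  i=0*4+1*2+1=3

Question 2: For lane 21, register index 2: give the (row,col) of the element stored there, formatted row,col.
21: grp=5,tig=1
[2] (5+8,1*2+0+0) = (13,2)

13,2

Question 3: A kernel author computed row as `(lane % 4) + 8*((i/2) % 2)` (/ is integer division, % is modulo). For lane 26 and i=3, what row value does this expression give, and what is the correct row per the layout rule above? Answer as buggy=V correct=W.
`(lane % 4) + 8*((i/2) % 2)`[26,3]->10
lane 26: gid=6 (26/4), tid=2 (26%4)
i=3: r=6+8=14, c=2*2+1+0=5
row: 10 vs 14

buggy=10 correct=14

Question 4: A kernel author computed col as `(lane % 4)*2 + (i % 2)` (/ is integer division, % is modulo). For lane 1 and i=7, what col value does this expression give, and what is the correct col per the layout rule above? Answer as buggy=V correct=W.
buggy=3 correct=11

`(lane % 4)*2 + (i % 2)`[1,7]→3
L=1→G=1>>2=0, T=1&3=1
[7]→row 0+8=8  col 1·2+1+8=11
col: 3 vs 11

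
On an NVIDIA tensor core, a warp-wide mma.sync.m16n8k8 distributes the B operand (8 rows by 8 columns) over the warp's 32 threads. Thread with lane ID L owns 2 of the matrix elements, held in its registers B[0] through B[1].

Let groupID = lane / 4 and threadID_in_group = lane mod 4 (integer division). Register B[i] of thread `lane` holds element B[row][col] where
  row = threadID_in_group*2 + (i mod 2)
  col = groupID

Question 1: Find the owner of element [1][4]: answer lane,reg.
c=4->g=4  r=1->t=0,b0=1
L=4*4+0=16  i=1=1

16,1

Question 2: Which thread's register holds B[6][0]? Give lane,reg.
c=0⇒gr=0  r=6⇒th=3,odd=0
L=0*4+3=3  i=0=0

3,0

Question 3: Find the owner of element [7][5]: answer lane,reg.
23,1

c=5⇒gr=5  r=7⇒th=3,odd=1
L=5*4+3=23  i=1=1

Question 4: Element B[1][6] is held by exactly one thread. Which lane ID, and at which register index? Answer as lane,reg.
24,1

c=6->g=6  r=1->t=0,b0=1
L=6*4+0=24  i=1=1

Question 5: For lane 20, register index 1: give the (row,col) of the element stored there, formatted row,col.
lane 20: gr=5 (20/4), th=0 (20%4)
i=1: r=0*2+1=1, c=gr=5

1,5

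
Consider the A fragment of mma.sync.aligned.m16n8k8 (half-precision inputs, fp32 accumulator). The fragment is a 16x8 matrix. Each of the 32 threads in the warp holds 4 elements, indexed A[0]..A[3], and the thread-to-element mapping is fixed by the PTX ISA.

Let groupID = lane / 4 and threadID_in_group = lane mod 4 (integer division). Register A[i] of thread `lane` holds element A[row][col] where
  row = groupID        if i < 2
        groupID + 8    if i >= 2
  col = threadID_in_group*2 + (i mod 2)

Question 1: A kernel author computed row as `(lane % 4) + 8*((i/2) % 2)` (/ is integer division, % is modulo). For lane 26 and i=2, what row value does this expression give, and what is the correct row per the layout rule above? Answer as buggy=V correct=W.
buggy=10 correct=14

`(lane % 4) + 8*((i/2) % 2)`[26,2]->10
26: g=6,t=2
[2] (6+8,2*2+0) = (14,4)
row: 10 vs 14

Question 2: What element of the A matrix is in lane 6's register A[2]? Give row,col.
9,4

lane 6->6/4=1, 6 mod 4=2
i=2  r:1+8->9  c:2·2+0->4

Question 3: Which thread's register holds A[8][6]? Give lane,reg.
3,2

r=8→G=0,rhi=1  c=6→T=3,p=0
L=0*4+3=3  i=1*2+0=2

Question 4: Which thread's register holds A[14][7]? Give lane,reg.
27,3

r=14⇒gr=6,Rb=1  c=7⇒th=3,odd=1
L=6*4+3=27  i=1*2+1=3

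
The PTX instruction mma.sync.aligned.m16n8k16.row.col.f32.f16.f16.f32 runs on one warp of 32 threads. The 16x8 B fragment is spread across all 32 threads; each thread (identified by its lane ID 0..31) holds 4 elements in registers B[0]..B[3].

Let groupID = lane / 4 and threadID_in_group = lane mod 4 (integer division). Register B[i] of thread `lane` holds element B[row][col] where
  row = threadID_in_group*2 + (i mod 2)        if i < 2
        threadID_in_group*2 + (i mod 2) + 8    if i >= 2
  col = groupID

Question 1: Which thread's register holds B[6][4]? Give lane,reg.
19,0

c=4→G=4  r=6→rhi=0,T=3,p=0
L=4*4+3=19  i=0*2+0=0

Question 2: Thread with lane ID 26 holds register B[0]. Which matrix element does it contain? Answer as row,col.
4,6

lane 26->26/4=6, 26 mod 4=2
i=0  r:2·2+0+0->4  c:6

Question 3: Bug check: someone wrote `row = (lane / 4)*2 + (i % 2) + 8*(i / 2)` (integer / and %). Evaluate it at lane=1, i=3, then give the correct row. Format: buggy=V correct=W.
buggy=9 correct=11

`(lane / 4)*2 + (i % 2) + 8*(i / 2)`[1,3]->9
lane 1: gid=0 (1/4), tid=1 (1%4)
i=3: r=1*2+1+8=11, c=gid=0
row: 9 vs 11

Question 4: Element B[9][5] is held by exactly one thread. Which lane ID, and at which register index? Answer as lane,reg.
20,3

c=5→G=5  r=9→rhi=1,T=0,p=1
L=5*4+0=20  i=1*2+1=3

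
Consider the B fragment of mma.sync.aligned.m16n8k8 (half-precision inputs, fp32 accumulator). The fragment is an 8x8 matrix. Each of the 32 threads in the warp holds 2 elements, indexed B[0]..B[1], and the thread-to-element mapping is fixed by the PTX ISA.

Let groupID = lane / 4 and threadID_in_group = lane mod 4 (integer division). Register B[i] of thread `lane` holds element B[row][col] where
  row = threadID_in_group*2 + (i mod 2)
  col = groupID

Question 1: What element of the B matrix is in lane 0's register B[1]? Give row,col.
L=0⇒gr=0>>2=0, th=0&3=0
[1]⇒row 0·2+1=1  col gr=0

1,0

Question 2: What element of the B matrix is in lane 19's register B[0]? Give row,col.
6,4

lane 19: G=4 (19/4), T=3 (19%4)
i=0: r=3*2+0=6, c=G=4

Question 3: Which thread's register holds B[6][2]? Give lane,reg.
c:2=>grp=2  r:6=>tig=3,lo=0
L=2*4+3=11  i=0=0

11,0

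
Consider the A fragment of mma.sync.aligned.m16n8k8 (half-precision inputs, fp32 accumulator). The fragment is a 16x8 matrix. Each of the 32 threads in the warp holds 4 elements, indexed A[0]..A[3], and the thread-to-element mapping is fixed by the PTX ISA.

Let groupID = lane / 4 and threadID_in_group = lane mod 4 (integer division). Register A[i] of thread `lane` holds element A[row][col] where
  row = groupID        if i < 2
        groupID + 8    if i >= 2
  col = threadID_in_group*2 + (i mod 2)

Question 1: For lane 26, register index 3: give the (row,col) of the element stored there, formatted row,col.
lane 26: gid=6 (26/4), tid=2 (26%4)
i=3: r=6+8=14, c=2*2+1=5

14,5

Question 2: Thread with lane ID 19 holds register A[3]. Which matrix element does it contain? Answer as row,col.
19: grp=4,tig=3
[3] (4+8,3*2+1) = (12,7)

12,7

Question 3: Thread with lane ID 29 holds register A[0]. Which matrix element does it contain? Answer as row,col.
lane 29⇒29/4=7, 29 mod 4=1
i=0  r:7+0⇒7  c:2·1+0⇒2

7,2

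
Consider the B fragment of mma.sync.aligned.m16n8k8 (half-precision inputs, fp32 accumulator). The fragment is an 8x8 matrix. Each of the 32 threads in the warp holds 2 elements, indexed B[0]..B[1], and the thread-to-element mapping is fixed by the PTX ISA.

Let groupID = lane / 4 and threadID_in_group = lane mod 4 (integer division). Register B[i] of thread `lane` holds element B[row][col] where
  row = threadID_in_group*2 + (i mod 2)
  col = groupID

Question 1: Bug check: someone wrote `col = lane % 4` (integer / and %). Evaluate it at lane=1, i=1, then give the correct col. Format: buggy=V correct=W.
buggy=1 correct=0

`lane % 4`[1,1]=>1
lane 1: grp=0 (1/4), tig=1 (1%4)
i=1: r=1*2+1=3, c=grp=0
col: 1 vs 0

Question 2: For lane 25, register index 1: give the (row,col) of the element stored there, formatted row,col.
3,6

lane 25→25/4=6, 25 mod 4=1
i=1  r:2·1+1→3  c:6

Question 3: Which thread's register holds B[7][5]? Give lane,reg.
23,1

c=5->g=5  r=7->t=3,b0=1
L=5*4+3=23  i=1=1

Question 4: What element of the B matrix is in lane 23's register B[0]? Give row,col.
6,5

lane 23=>23/4=5, 23 mod 4=3
i=0  r:2·3+0=>6  c:5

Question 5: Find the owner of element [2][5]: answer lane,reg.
21,0

c=5->g=5  r=2->t=1,b0=0
L=5*4+1=21  i=0=0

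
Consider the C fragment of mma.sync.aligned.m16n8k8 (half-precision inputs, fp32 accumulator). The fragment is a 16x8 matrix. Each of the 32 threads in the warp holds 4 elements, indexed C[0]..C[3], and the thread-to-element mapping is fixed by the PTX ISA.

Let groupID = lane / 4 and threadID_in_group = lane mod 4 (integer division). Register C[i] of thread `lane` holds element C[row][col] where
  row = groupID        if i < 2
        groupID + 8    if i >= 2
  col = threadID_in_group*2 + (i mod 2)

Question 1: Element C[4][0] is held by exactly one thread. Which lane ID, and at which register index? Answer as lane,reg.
16,0

r=4⇒gr=4,Rb=0  c=0⇒th=0,odd=0
L=4*4+0=16  i=0*2+0=0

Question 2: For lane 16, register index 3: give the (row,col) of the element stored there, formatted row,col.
12,1

L=16→G=16>>2=4, T=16&3=0
[3]→row 4+8=12  col 0·2+1=1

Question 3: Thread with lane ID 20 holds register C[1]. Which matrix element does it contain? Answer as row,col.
5,1

lane 20: G=5 (20/4), T=0 (20%4)
i=1: r=5+0=5, c=0*2+1=1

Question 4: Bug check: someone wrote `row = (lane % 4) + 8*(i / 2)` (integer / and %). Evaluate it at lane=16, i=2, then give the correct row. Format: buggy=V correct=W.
buggy=8 correct=12

`(lane % 4) + 8*(i / 2)`[16,2]→8
L=16→G=16>>2=4, T=16&3=0
[2]→row 4+8=12  col 0·2+0=0
row: 8 vs 12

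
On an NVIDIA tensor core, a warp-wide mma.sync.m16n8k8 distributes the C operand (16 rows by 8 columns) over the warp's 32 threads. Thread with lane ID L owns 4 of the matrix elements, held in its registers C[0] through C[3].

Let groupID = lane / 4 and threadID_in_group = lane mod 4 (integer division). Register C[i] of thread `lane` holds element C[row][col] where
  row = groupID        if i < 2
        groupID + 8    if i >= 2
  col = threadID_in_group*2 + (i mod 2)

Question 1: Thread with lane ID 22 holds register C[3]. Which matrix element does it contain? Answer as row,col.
lane 22→22/4=5, 22 mod 4=2
i=3  r:5+8→13  c:2·2+1→5

13,5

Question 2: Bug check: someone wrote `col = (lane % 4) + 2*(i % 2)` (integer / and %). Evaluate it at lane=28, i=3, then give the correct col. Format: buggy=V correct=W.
buggy=2 correct=1

`(lane % 4) + 2*(i % 2)`[28,3]->2
lane 28->28/4=7, 28 mod 4=0
i=3  r:7+8->15  c:2·0+1->1
col: 2 vs 1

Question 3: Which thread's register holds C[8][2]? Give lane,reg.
r=8→G=0,rhi=1  c=2→T=1,p=0
L=0*4+1=1  i=1*2+0=2

1,2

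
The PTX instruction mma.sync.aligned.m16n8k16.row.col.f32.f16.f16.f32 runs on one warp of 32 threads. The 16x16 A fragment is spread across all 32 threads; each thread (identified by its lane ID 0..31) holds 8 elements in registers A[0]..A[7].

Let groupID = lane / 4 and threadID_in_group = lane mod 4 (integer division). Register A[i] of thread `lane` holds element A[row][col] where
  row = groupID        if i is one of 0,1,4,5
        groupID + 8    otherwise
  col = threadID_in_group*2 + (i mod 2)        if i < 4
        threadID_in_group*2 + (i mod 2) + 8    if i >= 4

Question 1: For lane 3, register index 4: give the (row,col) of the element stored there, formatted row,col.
lane 3: G=0 (3/4), T=3 (3%4)
i=4: r=0+0=0, c=3*2+0+8=14

0,14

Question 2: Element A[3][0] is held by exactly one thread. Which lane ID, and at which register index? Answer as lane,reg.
12,0

r: 3->gid=3,r8=0  c: 0->c8=0,tid=0,i&1=0
L=3*4+0=12  i=0*4+0*2+0=0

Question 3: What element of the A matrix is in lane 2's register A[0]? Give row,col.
0,4

lane 2->2/4=0, 2 mod 4=2
i=0  r:0+0->0  c:2·2+0+0->4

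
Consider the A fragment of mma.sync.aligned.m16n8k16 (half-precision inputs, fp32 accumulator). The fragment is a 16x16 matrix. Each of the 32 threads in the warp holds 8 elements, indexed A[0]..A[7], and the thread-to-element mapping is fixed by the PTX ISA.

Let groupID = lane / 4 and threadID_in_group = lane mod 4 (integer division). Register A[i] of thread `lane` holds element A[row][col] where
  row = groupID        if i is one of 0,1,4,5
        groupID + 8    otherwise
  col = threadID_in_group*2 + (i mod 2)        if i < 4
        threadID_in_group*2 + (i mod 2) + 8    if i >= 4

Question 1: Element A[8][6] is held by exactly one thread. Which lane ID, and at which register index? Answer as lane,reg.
r: 8->gid=0,r8=1  c: 6->c8=0,tid=3,i&1=0
L=0*4+3=3  i=0*4+1*2+0=2

3,2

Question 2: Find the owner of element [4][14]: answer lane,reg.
19,4

r=4->g=4,rb=0  c=14->cb=1,t=3,b0=0
L=4*4+3=19  i=1*4+0*2+0=4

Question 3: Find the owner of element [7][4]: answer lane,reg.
r=7->g=7,rb=0  c=4->cb=0,t=2,b0=0
L=7*4+2=30  i=0*4+0*2+0=0

30,0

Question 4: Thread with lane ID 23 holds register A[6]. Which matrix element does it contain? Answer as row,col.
13,14

23: grp=5,tig=3
[6] (5+8,3*2+0+8) = (13,14)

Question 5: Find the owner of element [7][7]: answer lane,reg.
31,1

r=7→G=7,rhi=0  c=7→chi=0,T=3,p=1
L=7*4+3=31  i=0*4+0*2+1=1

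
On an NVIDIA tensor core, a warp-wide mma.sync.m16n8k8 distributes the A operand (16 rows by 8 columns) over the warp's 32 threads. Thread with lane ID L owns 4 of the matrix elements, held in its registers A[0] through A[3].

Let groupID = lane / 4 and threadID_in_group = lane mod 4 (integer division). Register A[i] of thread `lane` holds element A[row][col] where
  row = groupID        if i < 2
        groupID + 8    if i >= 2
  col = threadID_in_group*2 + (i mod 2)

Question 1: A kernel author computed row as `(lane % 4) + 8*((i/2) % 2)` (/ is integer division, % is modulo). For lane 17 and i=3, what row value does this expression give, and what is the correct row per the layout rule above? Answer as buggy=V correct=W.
`(lane % 4) + 8*((i/2) % 2)`[17,3]->9
L=17->gid=17>>2=4, tid=17&3=1
[3]->row 4+8=12  col 1·2+1=3
row: 9 vs 12

buggy=9 correct=12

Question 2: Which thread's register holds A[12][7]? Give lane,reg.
19,3

r=12⇒gr=4,Rb=1  c=7⇒th=3,odd=1
L=4*4+3=19  i=1*2+1=3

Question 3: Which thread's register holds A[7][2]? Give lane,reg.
r: 7->gid=7,r8=0  c: 2->tid=1,i&1=0
L=7*4+1=29  i=0*2+0=0

29,0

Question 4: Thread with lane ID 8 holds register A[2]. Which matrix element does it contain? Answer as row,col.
lane 8: gr=2 (8/4), th=0 (8%4)
i=2: r=2+8=10, c=0*2+0=0

10,0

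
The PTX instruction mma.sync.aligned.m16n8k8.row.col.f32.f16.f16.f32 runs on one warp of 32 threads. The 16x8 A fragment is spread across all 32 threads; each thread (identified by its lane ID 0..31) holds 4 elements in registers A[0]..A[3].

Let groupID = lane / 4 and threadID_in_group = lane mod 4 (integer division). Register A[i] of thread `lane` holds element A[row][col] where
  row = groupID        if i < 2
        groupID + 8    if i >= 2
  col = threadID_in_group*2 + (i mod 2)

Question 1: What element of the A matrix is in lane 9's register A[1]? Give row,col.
2,3

lane 9=>9/4=2, 9 mod 4=1
i=1  r:2+0=>2  c:2·1+1=>3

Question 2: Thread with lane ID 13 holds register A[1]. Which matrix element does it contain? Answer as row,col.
3,3

L=13→G=13>>2=3, T=13&3=1
[1]→row 3+0=3  col 1·2+1=3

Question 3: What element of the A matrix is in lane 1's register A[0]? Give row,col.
lane 1: gid=0 (1/4), tid=1 (1%4)
i=0: r=0+0=0, c=1*2+0=2

0,2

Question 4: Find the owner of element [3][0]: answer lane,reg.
12,0

r=3⇒gr=3,Rb=0  c=0⇒th=0,odd=0
L=3*4+0=12  i=0*2+0=0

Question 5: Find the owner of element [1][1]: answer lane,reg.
4,1

r=1⇒gr=1,Rb=0  c=1⇒th=0,odd=1
L=1*4+0=4  i=0*2+1=1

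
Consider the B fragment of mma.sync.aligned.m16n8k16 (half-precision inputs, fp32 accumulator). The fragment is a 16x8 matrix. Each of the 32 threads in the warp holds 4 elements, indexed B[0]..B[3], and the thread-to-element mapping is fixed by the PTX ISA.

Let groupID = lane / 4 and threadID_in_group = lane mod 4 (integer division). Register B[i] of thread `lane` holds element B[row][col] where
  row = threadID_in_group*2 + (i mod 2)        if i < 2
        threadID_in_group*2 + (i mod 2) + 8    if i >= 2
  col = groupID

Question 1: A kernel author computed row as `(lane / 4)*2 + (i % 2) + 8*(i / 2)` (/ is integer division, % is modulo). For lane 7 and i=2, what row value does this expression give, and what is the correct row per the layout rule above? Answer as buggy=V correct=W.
buggy=10 correct=14

`(lane / 4)*2 + (i % 2) + 8*(i / 2)`[7,2]=>10
L=7=>grp=7>>2=1, tig=7&3=3
[2]=>row 3·2+0+8=14  col grp=1
row: 10 vs 14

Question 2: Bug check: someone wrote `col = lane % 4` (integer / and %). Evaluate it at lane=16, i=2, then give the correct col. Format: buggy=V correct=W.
`lane % 4`[16,2]→0
L=16→G=16>>2=4, T=16&3=0
[2]→row 0·2+0+8=8  col G=4
col: 0 vs 4

buggy=0 correct=4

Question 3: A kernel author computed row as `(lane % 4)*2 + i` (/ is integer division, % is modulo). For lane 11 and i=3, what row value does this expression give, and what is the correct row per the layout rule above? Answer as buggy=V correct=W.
buggy=9 correct=15

`(lane % 4)*2 + i`[11,3]=>9
lane 11: grp=2 (11/4), tig=3 (11%4)
i=3: r=3*2+1+8=15, c=grp=2
row: 9 vs 15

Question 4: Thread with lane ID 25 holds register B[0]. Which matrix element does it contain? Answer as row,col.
2,6

lane 25: gid=6 (25/4), tid=1 (25%4)
i=0: r=1*2+0+0=2, c=gid=6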